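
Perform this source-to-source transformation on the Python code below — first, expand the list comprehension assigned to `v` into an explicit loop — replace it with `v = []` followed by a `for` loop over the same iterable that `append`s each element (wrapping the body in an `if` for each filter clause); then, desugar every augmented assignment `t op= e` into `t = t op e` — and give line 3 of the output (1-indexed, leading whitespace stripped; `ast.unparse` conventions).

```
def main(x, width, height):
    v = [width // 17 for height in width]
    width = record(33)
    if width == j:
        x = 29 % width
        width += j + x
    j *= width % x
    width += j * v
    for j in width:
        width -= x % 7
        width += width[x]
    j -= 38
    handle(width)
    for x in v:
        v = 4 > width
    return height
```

for height in width:

Transformed code:
def main(x, width, height):
    v = []
    for height in width:
        v.append(width // 17)
    width = record(33)
    if width == j:
        x = 29 % width
        width = width + (j + x)
    j = j * (width % x)
    width = width + j * v
    for j in width:
        width = width - x % 7
        width = width + width[x]
    j = j - 38
    handle(width)
    for x in v:
        v = 4 > width
    return height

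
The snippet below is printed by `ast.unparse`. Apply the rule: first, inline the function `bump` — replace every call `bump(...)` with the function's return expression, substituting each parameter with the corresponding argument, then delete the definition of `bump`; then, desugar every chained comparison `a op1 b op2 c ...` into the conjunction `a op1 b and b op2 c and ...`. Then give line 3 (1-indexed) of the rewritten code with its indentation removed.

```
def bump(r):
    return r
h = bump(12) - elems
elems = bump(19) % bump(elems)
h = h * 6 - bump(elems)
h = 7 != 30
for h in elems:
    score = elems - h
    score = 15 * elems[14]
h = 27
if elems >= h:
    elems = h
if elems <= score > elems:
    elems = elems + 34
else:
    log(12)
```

Transformed code:
h = 12 - elems
elems = 19 % elems
h = h * 6 - elems
h = 7 != 30
for h in elems:
    score = elems - h
    score = 15 * elems[14]
h = 27
if elems >= h:
    elems = h
if elems <= score and score > elems:
    elems = elems + 34
else:
    log(12)

h = h * 6 - elems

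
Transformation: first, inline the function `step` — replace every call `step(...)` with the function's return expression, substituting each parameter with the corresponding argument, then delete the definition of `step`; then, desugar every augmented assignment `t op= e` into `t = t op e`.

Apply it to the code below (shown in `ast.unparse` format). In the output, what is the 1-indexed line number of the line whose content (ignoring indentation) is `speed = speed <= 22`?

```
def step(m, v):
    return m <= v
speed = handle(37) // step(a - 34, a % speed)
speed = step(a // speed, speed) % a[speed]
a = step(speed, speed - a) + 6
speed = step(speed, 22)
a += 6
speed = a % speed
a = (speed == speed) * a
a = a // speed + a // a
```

Transformed code:
speed = handle(37) // (a - 34 <= a % speed)
speed = (a // speed <= speed) % a[speed]
a = (speed <= speed - a) + 6
speed = speed <= 22
a = a + 6
speed = a % speed
a = (speed == speed) * a
a = a // speed + a // a

4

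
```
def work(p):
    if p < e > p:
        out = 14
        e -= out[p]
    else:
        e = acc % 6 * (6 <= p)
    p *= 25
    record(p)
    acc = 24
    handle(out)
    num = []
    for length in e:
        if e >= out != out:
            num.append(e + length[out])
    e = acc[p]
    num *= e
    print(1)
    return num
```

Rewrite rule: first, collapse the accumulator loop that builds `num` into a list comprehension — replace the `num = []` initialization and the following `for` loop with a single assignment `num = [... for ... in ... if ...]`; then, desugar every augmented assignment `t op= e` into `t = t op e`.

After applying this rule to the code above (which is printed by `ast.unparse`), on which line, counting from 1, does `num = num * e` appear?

Transformed code:
def work(p):
    if p < e > p:
        out = 14
        e = e - out[p]
    else:
        e = acc % 6 * (6 <= p)
    p = p * 25
    record(p)
    acc = 24
    handle(out)
    num = [e + length[out] for length in e if e >= out != out]
    e = acc[p]
    num = num * e
    print(1)
    return num

13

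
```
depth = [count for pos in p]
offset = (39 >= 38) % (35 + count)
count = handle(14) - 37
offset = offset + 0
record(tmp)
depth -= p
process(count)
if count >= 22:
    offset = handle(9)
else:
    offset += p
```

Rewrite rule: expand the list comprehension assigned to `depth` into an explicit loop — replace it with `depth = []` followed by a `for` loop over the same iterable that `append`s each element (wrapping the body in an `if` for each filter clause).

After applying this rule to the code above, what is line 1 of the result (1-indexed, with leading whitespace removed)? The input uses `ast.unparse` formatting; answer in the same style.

depth = []

Transformed code:
depth = []
for pos in p:
    depth.append(count)
offset = (39 >= 38) % (35 + count)
count = handle(14) - 37
offset = offset + 0
record(tmp)
depth -= p
process(count)
if count >= 22:
    offset = handle(9)
else:
    offset += p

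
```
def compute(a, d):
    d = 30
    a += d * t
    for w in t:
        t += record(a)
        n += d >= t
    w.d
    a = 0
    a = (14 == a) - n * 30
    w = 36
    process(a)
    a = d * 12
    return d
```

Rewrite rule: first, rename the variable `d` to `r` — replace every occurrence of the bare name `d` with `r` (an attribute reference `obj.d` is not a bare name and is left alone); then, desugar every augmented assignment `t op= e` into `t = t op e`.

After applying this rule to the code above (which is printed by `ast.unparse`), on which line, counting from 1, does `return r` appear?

Transformed code:
def compute(a, r):
    r = 30
    a = a + r * t
    for w in t:
        t = t + record(a)
        n = n + (r >= t)
    w.d
    a = 0
    a = (14 == a) - n * 30
    w = 36
    process(a)
    a = r * 12
    return r

13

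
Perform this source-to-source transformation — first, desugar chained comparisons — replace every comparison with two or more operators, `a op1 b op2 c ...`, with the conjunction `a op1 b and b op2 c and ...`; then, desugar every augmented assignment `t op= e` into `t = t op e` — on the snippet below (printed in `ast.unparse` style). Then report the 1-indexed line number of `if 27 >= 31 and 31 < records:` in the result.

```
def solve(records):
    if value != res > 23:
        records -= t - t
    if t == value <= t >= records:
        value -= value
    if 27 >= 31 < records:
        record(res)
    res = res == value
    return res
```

6

Transformed code:
def solve(records):
    if value != res and res > 23:
        records = records - (t - t)
    if t == value and value <= t and (t >= records):
        value = value - value
    if 27 >= 31 and 31 < records:
        record(res)
    res = res == value
    return res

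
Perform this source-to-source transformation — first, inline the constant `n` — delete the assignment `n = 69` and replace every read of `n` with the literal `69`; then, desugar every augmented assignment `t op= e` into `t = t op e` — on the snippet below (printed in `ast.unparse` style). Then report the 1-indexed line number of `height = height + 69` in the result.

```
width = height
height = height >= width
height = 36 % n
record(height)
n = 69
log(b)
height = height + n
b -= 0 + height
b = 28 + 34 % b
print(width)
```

6

Transformed code:
width = height
height = height >= width
height = 36 % 69
record(height)
log(b)
height = height + 69
b = b - (0 + height)
b = 28 + 34 % b
print(width)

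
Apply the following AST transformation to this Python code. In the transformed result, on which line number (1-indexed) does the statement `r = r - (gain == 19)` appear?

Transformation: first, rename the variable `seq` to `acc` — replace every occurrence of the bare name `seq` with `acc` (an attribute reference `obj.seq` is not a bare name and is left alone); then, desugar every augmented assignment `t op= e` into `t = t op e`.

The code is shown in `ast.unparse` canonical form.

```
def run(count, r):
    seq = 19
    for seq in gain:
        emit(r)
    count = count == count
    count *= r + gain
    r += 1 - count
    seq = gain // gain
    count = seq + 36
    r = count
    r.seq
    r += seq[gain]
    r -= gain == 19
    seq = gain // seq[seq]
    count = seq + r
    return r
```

13

Transformed code:
def run(count, r):
    acc = 19
    for acc in gain:
        emit(r)
    count = count == count
    count = count * (r + gain)
    r = r + (1 - count)
    acc = gain // gain
    count = acc + 36
    r = count
    r.seq
    r = r + acc[gain]
    r = r - (gain == 19)
    acc = gain // acc[acc]
    count = acc + r
    return r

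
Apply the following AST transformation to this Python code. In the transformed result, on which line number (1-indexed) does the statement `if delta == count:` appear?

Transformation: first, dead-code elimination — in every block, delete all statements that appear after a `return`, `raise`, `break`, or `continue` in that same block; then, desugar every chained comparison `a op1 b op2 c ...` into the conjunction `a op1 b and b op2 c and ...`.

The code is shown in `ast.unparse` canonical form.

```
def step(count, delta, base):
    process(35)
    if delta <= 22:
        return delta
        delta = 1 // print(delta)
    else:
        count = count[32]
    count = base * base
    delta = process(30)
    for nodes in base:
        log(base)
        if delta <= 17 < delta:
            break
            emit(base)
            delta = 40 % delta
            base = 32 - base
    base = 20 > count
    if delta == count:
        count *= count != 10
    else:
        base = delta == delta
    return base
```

Transformed code:
def step(count, delta, base):
    process(35)
    if delta <= 22:
        return delta
    else:
        count = count[32]
    count = base * base
    delta = process(30)
    for nodes in base:
        log(base)
        if delta <= 17 and 17 < delta:
            break
    base = 20 > count
    if delta == count:
        count *= count != 10
    else:
        base = delta == delta
    return base

14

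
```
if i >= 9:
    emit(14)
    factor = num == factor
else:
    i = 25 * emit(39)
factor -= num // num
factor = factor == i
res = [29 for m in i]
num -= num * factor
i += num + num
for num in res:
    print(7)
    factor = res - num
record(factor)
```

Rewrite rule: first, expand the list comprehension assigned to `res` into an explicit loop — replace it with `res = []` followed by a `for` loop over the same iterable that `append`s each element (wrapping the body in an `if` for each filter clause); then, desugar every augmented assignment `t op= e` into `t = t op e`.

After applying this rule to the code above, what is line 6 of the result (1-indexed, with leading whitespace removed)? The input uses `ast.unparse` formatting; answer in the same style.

factor = factor - num // num

Transformed code:
if i >= 9:
    emit(14)
    factor = num == factor
else:
    i = 25 * emit(39)
factor = factor - num // num
factor = factor == i
res = []
for m in i:
    res.append(29)
num = num - num * factor
i = i + (num + num)
for num in res:
    print(7)
    factor = res - num
record(factor)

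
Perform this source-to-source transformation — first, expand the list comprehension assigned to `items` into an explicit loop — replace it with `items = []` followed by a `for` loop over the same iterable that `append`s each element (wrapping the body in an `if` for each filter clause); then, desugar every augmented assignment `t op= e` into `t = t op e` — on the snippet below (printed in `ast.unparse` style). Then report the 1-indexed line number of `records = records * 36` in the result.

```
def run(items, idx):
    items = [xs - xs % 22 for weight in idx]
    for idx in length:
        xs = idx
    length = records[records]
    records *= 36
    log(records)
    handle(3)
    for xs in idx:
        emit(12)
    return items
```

Transformed code:
def run(items, idx):
    items = []
    for weight in idx:
        items.append(xs - xs % 22)
    for idx in length:
        xs = idx
    length = records[records]
    records = records * 36
    log(records)
    handle(3)
    for xs in idx:
        emit(12)
    return items

8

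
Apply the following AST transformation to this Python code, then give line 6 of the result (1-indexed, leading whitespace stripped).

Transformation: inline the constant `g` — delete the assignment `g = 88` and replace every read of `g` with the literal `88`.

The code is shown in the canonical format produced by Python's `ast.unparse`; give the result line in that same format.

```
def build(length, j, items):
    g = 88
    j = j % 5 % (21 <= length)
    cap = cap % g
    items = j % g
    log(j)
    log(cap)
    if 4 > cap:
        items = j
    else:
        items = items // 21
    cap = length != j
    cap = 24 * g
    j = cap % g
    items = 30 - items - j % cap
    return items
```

log(cap)

Transformed code:
def build(length, j, items):
    j = j % 5 % (21 <= length)
    cap = cap % 88
    items = j % 88
    log(j)
    log(cap)
    if 4 > cap:
        items = j
    else:
        items = items // 21
    cap = length != j
    cap = 24 * 88
    j = cap % 88
    items = 30 - items - j % cap
    return items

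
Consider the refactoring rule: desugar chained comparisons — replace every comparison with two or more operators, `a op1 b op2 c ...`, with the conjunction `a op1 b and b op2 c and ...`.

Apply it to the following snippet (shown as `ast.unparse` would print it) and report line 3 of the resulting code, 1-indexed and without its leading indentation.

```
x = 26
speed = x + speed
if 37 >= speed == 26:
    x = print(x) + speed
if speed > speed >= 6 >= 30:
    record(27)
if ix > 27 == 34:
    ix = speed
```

if 37 >= speed and speed == 26:

Transformed code:
x = 26
speed = x + speed
if 37 >= speed and speed == 26:
    x = print(x) + speed
if speed > speed and speed >= 6 and (6 >= 30):
    record(27)
if ix > 27 and 27 == 34:
    ix = speed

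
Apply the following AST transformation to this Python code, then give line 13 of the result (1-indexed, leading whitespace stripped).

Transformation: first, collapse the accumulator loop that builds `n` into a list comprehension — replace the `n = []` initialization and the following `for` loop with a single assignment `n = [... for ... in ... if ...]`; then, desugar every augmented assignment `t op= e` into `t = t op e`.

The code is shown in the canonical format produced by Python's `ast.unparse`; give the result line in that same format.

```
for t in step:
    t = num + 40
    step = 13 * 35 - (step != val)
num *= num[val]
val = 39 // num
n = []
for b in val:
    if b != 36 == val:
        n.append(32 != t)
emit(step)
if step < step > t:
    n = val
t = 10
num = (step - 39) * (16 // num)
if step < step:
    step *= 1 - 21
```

step = step * (1 - 21)

Transformed code:
for t in step:
    t = num + 40
    step = 13 * 35 - (step != val)
num = num * num[val]
val = 39 // num
n = [32 != t for b in val if b != 36 == val]
emit(step)
if step < step > t:
    n = val
t = 10
num = (step - 39) * (16 // num)
if step < step:
    step = step * (1 - 21)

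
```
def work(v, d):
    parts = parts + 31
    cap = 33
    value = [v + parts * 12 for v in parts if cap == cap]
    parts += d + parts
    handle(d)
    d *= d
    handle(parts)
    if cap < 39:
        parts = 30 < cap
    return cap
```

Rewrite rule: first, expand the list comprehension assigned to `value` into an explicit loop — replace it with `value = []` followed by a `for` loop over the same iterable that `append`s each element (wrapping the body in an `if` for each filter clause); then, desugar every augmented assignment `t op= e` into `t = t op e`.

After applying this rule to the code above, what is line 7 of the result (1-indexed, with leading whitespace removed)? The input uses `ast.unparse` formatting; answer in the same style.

Transformed code:
def work(v, d):
    parts = parts + 31
    cap = 33
    value = []
    for v in parts:
        if cap == cap:
            value.append(v + parts * 12)
    parts = parts + (d + parts)
    handle(d)
    d = d * d
    handle(parts)
    if cap < 39:
        parts = 30 < cap
    return cap

value.append(v + parts * 12)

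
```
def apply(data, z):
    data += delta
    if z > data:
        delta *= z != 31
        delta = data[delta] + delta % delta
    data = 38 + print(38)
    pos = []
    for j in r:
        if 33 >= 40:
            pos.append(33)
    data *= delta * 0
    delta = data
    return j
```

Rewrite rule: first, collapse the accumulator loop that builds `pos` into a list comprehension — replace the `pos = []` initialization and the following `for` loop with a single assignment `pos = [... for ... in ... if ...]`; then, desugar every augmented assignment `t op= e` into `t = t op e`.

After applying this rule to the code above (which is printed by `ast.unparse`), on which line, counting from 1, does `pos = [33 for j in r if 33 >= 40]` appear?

Transformed code:
def apply(data, z):
    data = data + delta
    if z > data:
        delta = delta * (z != 31)
        delta = data[delta] + delta % delta
    data = 38 + print(38)
    pos = [33 for j in r if 33 >= 40]
    data = data * (delta * 0)
    delta = data
    return j

7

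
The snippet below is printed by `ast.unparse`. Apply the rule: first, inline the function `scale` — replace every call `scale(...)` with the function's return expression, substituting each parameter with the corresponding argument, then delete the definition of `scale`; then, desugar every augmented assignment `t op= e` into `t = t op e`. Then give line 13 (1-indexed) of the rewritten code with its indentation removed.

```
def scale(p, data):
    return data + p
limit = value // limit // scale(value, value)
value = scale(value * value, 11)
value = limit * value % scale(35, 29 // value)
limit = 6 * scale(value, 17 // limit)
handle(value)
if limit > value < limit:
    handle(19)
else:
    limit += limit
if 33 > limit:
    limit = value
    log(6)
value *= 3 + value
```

value = value * (3 + value)

Transformed code:
limit = value // limit // (value + value)
value = 11 + value * value
value = limit * value % (29 // value + 35)
limit = 6 * (17 // limit + value)
handle(value)
if limit > value < limit:
    handle(19)
else:
    limit = limit + limit
if 33 > limit:
    limit = value
    log(6)
value = value * (3 + value)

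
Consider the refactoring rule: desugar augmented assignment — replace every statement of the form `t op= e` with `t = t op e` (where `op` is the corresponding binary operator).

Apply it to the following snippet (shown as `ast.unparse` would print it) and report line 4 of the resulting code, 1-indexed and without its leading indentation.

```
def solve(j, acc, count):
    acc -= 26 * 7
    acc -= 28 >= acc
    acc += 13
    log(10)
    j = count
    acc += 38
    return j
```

Transformed code:
def solve(j, acc, count):
    acc = acc - 26 * 7
    acc = acc - (28 >= acc)
    acc = acc + 13
    log(10)
    j = count
    acc = acc + 38
    return j

acc = acc + 13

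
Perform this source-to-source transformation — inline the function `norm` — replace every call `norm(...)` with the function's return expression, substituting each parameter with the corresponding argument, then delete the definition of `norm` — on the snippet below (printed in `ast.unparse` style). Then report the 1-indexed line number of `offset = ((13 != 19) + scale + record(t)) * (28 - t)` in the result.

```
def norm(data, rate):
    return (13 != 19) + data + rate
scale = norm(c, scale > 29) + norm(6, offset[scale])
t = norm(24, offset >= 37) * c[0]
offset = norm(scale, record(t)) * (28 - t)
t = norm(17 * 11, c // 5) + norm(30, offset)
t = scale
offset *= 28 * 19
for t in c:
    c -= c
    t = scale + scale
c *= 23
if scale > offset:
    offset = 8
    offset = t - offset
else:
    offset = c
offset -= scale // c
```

Transformed code:
scale = (13 != 19) + c + (scale > 29) + ((13 != 19) + 6 + offset[scale])
t = ((13 != 19) + 24 + (offset >= 37)) * c[0]
offset = ((13 != 19) + scale + record(t)) * (28 - t)
t = (13 != 19) + 17 * 11 + c // 5 + ((13 != 19) + 30 + offset)
t = scale
offset *= 28 * 19
for t in c:
    c -= c
    t = scale + scale
c *= 23
if scale > offset:
    offset = 8
    offset = t - offset
else:
    offset = c
offset -= scale // c

3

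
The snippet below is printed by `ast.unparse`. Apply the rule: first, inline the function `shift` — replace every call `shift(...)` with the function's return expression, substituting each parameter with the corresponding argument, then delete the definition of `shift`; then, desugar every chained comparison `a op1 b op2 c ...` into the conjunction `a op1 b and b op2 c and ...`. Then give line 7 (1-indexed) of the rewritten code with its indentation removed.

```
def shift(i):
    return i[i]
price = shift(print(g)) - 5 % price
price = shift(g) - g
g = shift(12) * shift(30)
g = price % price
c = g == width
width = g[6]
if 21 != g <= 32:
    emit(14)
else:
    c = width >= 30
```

if 21 != g and g <= 32:

Transformed code:
price = print(g)[print(g)] - 5 % price
price = g[g] - g
g = 12[12] * 30[30]
g = price % price
c = g == width
width = g[6]
if 21 != g and g <= 32:
    emit(14)
else:
    c = width >= 30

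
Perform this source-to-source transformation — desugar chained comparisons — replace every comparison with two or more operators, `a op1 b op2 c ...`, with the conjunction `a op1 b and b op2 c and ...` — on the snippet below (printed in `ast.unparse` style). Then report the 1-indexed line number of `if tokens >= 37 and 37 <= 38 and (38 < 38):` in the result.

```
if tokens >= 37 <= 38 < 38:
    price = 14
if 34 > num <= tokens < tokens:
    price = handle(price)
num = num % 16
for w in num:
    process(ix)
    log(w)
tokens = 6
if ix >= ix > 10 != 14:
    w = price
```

Transformed code:
if tokens >= 37 and 37 <= 38 and (38 < 38):
    price = 14
if 34 > num and num <= tokens and (tokens < tokens):
    price = handle(price)
num = num % 16
for w in num:
    process(ix)
    log(w)
tokens = 6
if ix >= ix and ix > 10 and (10 != 14):
    w = price

1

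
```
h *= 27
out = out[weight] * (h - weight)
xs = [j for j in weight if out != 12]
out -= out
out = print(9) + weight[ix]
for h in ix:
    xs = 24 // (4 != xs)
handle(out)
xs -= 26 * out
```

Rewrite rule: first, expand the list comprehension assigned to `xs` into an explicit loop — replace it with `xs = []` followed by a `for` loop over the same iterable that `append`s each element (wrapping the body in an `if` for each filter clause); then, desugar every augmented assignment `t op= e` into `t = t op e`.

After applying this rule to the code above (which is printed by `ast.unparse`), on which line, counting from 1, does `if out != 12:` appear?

5

Transformed code:
h = h * 27
out = out[weight] * (h - weight)
xs = []
for j in weight:
    if out != 12:
        xs.append(j)
out = out - out
out = print(9) + weight[ix]
for h in ix:
    xs = 24 // (4 != xs)
handle(out)
xs = xs - 26 * out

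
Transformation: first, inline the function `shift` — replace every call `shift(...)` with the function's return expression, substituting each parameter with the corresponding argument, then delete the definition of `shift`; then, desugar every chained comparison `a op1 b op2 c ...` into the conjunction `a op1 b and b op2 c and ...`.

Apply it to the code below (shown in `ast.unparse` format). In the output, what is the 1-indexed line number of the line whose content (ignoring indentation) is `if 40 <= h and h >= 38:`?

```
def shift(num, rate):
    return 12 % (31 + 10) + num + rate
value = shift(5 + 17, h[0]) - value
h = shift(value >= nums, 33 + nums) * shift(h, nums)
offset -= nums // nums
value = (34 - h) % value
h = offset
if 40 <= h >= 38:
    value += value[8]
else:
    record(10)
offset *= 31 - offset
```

Transformed code:
value = 12 % (31 + 10) + (5 + 17) + h[0] - value
h = (12 % (31 + 10) + (value >= nums) + (33 + nums)) * (12 % (31 + 10) + h + nums)
offset -= nums // nums
value = (34 - h) % value
h = offset
if 40 <= h and h >= 38:
    value += value[8]
else:
    record(10)
offset *= 31 - offset

6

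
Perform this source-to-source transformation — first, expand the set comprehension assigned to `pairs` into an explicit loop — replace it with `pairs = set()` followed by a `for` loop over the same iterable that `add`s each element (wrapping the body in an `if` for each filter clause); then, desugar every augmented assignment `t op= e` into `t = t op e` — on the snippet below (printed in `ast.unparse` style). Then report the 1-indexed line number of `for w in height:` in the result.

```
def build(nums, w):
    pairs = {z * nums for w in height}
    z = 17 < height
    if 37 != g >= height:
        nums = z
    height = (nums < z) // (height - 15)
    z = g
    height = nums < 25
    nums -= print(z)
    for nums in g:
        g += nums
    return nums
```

3

Transformed code:
def build(nums, w):
    pairs = set()
    for w in height:
        pairs.add(z * nums)
    z = 17 < height
    if 37 != g >= height:
        nums = z
    height = (nums < z) // (height - 15)
    z = g
    height = nums < 25
    nums = nums - print(z)
    for nums in g:
        g = g + nums
    return nums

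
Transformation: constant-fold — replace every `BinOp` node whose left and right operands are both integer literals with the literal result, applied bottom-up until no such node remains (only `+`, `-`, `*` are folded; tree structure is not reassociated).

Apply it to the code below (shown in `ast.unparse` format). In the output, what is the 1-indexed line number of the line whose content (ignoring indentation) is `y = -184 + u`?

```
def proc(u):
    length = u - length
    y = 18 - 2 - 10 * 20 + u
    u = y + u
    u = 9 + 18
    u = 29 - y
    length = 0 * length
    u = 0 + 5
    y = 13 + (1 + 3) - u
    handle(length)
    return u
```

Transformed code:
def proc(u):
    length = u - length
    y = -184 + u
    u = y + u
    u = 27
    u = 29 - y
    length = 0 * length
    u = 5
    y = 17 - u
    handle(length)
    return u

3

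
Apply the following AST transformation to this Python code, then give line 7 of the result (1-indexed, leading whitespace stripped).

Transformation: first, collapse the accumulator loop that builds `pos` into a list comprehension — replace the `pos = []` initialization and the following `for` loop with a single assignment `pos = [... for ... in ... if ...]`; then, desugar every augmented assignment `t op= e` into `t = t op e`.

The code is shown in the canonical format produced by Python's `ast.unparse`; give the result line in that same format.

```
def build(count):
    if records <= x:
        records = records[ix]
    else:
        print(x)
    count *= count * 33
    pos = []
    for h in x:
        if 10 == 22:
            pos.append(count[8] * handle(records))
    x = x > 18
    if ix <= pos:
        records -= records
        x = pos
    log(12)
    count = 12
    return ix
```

pos = [count[8] * handle(records) for h in x if 10 == 22]

Transformed code:
def build(count):
    if records <= x:
        records = records[ix]
    else:
        print(x)
    count = count * (count * 33)
    pos = [count[8] * handle(records) for h in x if 10 == 22]
    x = x > 18
    if ix <= pos:
        records = records - records
        x = pos
    log(12)
    count = 12
    return ix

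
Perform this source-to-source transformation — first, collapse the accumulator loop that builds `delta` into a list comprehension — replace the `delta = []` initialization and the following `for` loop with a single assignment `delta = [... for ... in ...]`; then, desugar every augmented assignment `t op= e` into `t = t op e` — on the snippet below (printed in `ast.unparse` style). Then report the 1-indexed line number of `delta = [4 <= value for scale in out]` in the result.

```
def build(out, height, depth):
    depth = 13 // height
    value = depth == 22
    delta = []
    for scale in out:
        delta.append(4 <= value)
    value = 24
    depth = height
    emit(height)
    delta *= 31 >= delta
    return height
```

4

Transformed code:
def build(out, height, depth):
    depth = 13 // height
    value = depth == 22
    delta = [4 <= value for scale in out]
    value = 24
    depth = height
    emit(height)
    delta = delta * (31 >= delta)
    return height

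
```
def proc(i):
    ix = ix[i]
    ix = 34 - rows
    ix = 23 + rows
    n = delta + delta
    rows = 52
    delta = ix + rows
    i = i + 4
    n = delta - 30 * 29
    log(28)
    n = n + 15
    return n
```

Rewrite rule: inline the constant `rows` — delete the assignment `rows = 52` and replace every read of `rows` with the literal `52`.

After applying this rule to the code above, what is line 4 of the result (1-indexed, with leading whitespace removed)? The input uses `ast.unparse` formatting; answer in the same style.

ix = 23 + 52

Transformed code:
def proc(i):
    ix = ix[i]
    ix = 34 - 52
    ix = 23 + 52
    n = delta + delta
    delta = ix + 52
    i = i + 4
    n = delta - 30 * 29
    log(28)
    n = n + 15
    return n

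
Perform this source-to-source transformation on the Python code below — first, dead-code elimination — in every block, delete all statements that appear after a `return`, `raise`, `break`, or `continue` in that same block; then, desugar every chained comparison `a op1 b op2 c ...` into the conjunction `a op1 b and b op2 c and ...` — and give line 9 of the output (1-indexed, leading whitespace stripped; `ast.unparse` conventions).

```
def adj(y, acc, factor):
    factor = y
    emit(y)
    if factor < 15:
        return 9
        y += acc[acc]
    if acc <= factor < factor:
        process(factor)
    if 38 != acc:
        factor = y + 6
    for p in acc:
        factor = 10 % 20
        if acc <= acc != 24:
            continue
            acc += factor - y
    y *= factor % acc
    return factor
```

factor = y + 6

Transformed code:
def adj(y, acc, factor):
    factor = y
    emit(y)
    if factor < 15:
        return 9
    if acc <= factor and factor < factor:
        process(factor)
    if 38 != acc:
        factor = y + 6
    for p in acc:
        factor = 10 % 20
        if acc <= acc and acc != 24:
            continue
    y *= factor % acc
    return factor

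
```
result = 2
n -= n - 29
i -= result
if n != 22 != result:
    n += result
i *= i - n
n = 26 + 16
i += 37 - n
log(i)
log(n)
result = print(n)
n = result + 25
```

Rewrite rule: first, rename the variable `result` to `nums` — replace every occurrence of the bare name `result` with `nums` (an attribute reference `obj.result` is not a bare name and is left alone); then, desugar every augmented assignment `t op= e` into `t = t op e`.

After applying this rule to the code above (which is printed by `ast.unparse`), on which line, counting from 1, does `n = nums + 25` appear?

Transformed code:
nums = 2
n = n - (n - 29)
i = i - nums
if n != 22 != nums:
    n = n + nums
i = i * (i - n)
n = 26 + 16
i = i + (37 - n)
log(i)
log(n)
nums = print(n)
n = nums + 25

12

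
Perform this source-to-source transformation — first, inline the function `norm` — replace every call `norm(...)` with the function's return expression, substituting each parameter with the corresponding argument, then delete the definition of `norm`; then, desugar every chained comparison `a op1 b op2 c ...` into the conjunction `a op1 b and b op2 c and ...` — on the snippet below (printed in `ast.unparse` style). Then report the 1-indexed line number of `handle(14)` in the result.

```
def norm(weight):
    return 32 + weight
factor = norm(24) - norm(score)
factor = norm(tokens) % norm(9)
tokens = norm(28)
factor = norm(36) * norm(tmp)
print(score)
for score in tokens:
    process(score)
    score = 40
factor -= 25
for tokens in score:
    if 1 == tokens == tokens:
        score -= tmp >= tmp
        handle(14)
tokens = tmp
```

13

Transformed code:
factor = 32 + 24 - (32 + score)
factor = (32 + tokens) % (32 + 9)
tokens = 32 + 28
factor = (32 + 36) * (32 + tmp)
print(score)
for score in tokens:
    process(score)
    score = 40
factor -= 25
for tokens in score:
    if 1 == tokens and tokens == tokens:
        score -= tmp >= tmp
        handle(14)
tokens = tmp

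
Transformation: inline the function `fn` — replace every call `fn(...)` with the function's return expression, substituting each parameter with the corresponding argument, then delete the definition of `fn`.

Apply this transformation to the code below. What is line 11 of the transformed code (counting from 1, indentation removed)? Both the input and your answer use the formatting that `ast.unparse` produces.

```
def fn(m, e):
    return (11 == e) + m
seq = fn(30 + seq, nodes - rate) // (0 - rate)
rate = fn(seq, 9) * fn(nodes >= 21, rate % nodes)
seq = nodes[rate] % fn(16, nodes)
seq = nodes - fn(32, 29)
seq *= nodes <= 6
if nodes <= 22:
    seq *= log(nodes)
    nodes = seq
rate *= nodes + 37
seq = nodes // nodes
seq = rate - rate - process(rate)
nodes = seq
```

Transformed code:
seq = ((11 == nodes - rate) + (30 + seq)) // (0 - rate)
rate = ((11 == 9) + seq) * ((11 == rate % nodes) + (nodes >= 21))
seq = nodes[rate] % ((11 == nodes) + 16)
seq = nodes - ((11 == 29) + 32)
seq *= nodes <= 6
if nodes <= 22:
    seq *= log(nodes)
    nodes = seq
rate *= nodes + 37
seq = nodes // nodes
seq = rate - rate - process(rate)
nodes = seq

seq = rate - rate - process(rate)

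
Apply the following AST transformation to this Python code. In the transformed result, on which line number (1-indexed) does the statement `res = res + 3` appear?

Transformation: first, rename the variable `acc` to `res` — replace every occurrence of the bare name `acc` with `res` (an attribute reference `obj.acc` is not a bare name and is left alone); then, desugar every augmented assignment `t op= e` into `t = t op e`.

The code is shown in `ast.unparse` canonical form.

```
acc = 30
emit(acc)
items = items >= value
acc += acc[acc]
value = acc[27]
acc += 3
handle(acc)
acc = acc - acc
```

6

Transformed code:
res = 30
emit(res)
items = items >= value
res = res + res[res]
value = res[27]
res = res + 3
handle(res)
res = res - res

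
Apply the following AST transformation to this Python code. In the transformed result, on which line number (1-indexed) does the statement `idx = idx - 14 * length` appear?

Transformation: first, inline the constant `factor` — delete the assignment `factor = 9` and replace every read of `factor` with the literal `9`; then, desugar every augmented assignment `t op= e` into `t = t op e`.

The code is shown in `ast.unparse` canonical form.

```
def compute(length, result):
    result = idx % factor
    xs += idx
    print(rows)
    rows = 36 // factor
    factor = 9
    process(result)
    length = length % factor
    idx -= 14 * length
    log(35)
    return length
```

8

Transformed code:
def compute(length, result):
    result = idx % 9
    xs = xs + idx
    print(rows)
    rows = 36 // 9
    process(result)
    length = length % 9
    idx = idx - 14 * length
    log(35)
    return length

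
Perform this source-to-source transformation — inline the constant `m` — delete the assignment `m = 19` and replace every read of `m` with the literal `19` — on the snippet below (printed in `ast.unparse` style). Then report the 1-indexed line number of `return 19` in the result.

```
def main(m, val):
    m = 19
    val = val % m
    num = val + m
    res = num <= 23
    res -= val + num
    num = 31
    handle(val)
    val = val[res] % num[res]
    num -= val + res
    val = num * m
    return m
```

Transformed code:
def main(m, val):
    val = val % 19
    num = val + 19
    res = num <= 23
    res -= val + num
    num = 31
    handle(val)
    val = val[res] % num[res]
    num -= val + res
    val = num * 19
    return 19

11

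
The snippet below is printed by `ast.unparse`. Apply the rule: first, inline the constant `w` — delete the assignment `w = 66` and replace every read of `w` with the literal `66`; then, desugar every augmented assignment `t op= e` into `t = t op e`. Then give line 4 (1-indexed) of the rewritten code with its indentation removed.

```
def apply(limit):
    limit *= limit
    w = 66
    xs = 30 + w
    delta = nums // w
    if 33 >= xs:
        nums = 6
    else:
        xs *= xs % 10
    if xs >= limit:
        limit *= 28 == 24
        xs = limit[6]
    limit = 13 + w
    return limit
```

delta = nums // 66

Transformed code:
def apply(limit):
    limit = limit * limit
    xs = 30 + 66
    delta = nums // 66
    if 33 >= xs:
        nums = 6
    else:
        xs = xs * (xs % 10)
    if xs >= limit:
        limit = limit * (28 == 24)
        xs = limit[6]
    limit = 13 + 66
    return limit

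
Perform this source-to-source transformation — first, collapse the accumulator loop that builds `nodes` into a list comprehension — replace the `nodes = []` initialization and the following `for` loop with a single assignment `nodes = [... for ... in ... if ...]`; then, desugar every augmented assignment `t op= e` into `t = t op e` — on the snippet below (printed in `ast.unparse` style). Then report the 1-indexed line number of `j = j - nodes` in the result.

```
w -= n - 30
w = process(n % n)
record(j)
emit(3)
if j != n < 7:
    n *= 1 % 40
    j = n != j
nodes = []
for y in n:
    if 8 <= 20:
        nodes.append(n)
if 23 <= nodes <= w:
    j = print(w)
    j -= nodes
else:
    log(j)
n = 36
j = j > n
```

Transformed code:
w = w - (n - 30)
w = process(n % n)
record(j)
emit(3)
if j != n < 7:
    n = n * (1 % 40)
    j = n != j
nodes = [n for y in n if 8 <= 20]
if 23 <= nodes <= w:
    j = print(w)
    j = j - nodes
else:
    log(j)
n = 36
j = j > n

11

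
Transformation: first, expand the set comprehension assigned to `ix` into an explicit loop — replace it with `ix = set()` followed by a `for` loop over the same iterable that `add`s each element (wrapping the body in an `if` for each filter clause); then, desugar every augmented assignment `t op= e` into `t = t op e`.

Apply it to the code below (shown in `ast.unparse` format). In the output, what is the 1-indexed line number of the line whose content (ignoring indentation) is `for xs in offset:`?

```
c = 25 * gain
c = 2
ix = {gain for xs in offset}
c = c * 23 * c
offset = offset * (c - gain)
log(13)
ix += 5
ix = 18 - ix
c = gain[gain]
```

Transformed code:
c = 25 * gain
c = 2
ix = set()
for xs in offset:
    ix.add(gain)
c = c * 23 * c
offset = offset * (c - gain)
log(13)
ix = ix + 5
ix = 18 - ix
c = gain[gain]

4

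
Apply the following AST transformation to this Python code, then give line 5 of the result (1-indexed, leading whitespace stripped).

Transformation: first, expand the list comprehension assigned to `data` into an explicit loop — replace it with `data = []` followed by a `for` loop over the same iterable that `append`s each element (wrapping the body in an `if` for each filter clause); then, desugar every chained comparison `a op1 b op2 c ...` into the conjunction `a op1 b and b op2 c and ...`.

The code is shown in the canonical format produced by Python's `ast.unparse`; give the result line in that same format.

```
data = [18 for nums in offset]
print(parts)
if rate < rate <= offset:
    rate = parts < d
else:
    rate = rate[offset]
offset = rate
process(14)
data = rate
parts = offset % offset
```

Transformed code:
data = []
for nums in offset:
    data.append(18)
print(parts)
if rate < rate and rate <= offset:
    rate = parts < d
else:
    rate = rate[offset]
offset = rate
process(14)
data = rate
parts = offset % offset

if rate < rate and rate <= offset:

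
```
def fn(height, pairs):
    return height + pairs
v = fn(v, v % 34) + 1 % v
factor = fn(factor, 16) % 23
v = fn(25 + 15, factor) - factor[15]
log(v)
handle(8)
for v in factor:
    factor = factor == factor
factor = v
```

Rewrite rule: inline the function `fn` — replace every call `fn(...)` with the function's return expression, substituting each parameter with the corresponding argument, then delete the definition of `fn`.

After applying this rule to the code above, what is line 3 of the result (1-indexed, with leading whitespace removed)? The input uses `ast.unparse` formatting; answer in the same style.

v = 25 + 15 + factor - factor[15]

Transformed code:
v = v + v % 34 + 1 % v
factor = (factor + 16) % 23
v = 25 + 15 + factor - factor[15]
log(v)
handle(8)
for v in factor:
    factor = factor == factor
factor = v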